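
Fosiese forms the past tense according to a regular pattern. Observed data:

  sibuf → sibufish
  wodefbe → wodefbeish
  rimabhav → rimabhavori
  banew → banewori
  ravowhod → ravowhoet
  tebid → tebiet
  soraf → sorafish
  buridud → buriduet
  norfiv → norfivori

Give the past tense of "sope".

sopeish

tebid and norfiv both have last vowel 'i' yet inflect differently (tebiet, norfivori), so the last vowel is not what conditions the rule; the final letter is.
"sope" ends in -e. The one such stem in the data (wodefbe → wodefbeish) adds -ish, so the same rule applies.
The other patterns: stems ending in -d drop the final letter and add -et; stems ending in -v or -w add -ori.
So sope → sopeish.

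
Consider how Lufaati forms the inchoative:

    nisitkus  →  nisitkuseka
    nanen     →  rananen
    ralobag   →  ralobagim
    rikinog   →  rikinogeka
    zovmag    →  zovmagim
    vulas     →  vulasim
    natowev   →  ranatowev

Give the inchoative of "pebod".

"pebod" has last vowel 'o'. The one such stem in the data (rikinog → rikinogeka) adds -eka, so the same rule applies.
The other patterns: stems whose last vowel is 'e' add the prefix ra-; stems whose last vowel is 'a' add -im.
So pebod → pebodeka.

pebodeka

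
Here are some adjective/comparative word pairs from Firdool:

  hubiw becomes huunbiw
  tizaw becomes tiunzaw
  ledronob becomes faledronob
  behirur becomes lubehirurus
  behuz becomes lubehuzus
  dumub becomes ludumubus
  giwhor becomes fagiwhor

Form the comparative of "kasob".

behirur and giwhor both end in -r yet inflect differently (lubehirurus, fagiwhor), so the final letter is not what conditions the rule; the last vowel is.
"kasob" has last vowel 'o'. The stems whose last vowel is 'o' (giwhor → fagiwhor, ledronob → faledronob) add the prefix fa-.
So kasob → fakasob.

fakasob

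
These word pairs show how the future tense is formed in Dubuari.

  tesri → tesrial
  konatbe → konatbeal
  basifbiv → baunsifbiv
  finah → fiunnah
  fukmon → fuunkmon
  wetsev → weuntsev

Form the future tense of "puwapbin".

puunwapbin

tesri and basifbiv both have last vowel 'i' yet inflect differently (tesrial, baunsifbiv), so the last vowel is not what conditions the rule; whether the stem ends in a vowel or a consonant is.
"puwapbin" ends in a consonant. The stems ending in a consonant (basifbiv → baunsifbiv, finah → fiunnah, fukmon → fuunkmon) insert -un- after the first vowel.
The other pattern: stems ending in a vowel add -al.
So puwapbin → puunwapbin.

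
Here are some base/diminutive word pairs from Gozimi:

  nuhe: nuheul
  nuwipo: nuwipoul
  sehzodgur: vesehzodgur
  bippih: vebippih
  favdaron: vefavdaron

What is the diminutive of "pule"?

"pule" ends in a vowel. The stems ending in a vowel (nuhe → nuheul, nuwipo → nuwipoul) add -ul.
The other pattern: stems ending in a consonant add the prefix ve-.
So pule → puleul.

puleul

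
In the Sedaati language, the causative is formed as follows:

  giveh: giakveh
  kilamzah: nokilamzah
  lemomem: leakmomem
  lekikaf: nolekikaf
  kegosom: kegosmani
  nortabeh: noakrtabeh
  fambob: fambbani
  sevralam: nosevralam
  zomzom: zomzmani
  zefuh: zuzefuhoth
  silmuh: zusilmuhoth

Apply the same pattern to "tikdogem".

tiakkdogem

zefuh and kilamzah both end in -h yet inflect differently (zuzefuhoth, nokilamzah), so the final letter is not what conditions the rule; the last vowel is.
"tikdogem" has last vowel 'e'. The stems whose last vowel is 'e' (giveh → giakveh, nortabeh → noakrtabeh, lemomem → leakmomem) insert -ak- after the first vowel.
The other patterns: stems whose last vowel is 'o' delete the last vowel and add -ani; stems whose last vowel is 'u' add zu- … -oth around the stem; stems whose last vowel is 'a' add the prefix no-.
So tikdogem → tiakkdogem.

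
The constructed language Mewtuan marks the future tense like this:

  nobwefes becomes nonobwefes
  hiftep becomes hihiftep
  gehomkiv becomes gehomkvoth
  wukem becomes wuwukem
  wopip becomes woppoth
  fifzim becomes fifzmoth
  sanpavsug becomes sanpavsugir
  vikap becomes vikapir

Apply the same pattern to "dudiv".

"dudiv" has last vowel 'i'. The stems whose last vowel is 'i' (fifzim → fifzmoth, gehomkiv → gehomkvoth, wopip → woppoth) delete the last vowel and add -oth.
The other patterns: stems whose last vowel is 'e' repeat the first consonant+vowel as a prefix; stems whose last vowel is 'a' or 'u' add -ir.
So dudiv → dudvoth.

dudvoth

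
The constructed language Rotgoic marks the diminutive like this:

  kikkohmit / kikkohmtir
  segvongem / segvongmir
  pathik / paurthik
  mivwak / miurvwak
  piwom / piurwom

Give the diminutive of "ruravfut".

segvongem and piwom both end in -m yet inflect differently (segvongmir, piurwom), so the final letter is not what conditions the rule; the number of vowels is.
"ruravfut" has 3 vowels. The stems with 3 vowels (kikkohmit → kikkohmtir, segvongem → segvongmir) delete the last vowel and add -ir.
So ruravfut → ruravftir.

ruravftir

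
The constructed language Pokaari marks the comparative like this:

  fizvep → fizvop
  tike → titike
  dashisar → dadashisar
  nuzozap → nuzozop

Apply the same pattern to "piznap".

nuzozap and dashisar both have last vowel 'a' yet inflect differently (nuzozop, dadashisar), so the last vowel is not what conditions the rule; the final letter is.
"piznap" ends in -p. The stems ending in -p (fizvep → fizvop, nuzozap → nuzozop) change the last vowel to 'o'.
The other pattern: stems ending in -e or -r repeat the first consonant+vowel as a prefix.
So piznap → piznop.

piznop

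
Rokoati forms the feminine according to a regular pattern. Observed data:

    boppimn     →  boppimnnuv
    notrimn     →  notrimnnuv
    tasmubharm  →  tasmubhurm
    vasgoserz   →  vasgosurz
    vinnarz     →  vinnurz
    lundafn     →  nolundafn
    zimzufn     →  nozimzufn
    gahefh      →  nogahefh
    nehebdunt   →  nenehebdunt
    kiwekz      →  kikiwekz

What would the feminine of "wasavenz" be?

boppimn and lundafn both end in -n yet inflect differently (boppimnnuv, nolundafn), so the final letter is not what conditions the rule; the second-to-last letter is.
"wasavenz" has second-to-last letter 'n'. The one such stem in the data (nehebdunt → nenehebdunt) repeats the first consonant+vowel as a prefix (as does kiwekz), so the same rule applies.
The other patterns: stems whose second-to-last letter is 'm' double the final consonant and add -uv; stems whose second-to-last letter is 'r' change the last vowel to 'u'; stems whose second-to-last letter is 'f' add the prefix no-.
So wasavenz → wawasavenz.

wawasavenz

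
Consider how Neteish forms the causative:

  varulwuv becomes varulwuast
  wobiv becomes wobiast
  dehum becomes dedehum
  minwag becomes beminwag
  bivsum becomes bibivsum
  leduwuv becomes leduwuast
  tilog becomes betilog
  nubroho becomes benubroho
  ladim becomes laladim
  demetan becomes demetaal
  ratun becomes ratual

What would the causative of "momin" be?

momial

ratun and leduwuv both have last vowel 'u' yet inflect differently (ratual, leduwuast), so the last vowel is not what conditions the rule; the final letter is.
"momin" ends in -n. The stems ending in -n (demetan → demetaal, ratun → ratual) drop the final letter and add -al.
The other patterns: stems ending in -v drop the final letter and add -ast; stems ending in -m repeat the first consonant+vowel as a prefix; stems ending in -g or -o add the prefix be-.
So momin → momial.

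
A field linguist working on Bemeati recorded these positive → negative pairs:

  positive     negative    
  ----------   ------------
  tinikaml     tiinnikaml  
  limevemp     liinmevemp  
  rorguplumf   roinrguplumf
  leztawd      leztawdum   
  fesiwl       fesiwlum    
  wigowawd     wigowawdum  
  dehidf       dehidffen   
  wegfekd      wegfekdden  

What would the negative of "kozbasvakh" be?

"kozbasvakh" has second-to-last letter 'k'. The one such stem in the data (wegfekd → wegfekdden) doubles the final consonant and adds -en (as does dehidf), so the same rule applies.
So kozbasvakh → kozbasvakhhen.

kozbasvakhhen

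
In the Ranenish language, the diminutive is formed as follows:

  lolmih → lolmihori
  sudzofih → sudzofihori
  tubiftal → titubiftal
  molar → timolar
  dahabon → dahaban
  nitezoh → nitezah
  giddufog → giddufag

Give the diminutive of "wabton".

wabtan

lolmih and nitezoh both end in -h yet inflect differently (lolmihori, nitezah), so the final letter is not what conditions the rule; the last vowel is.
"wabton" has last vowel 'o'. The stems whose last vowel is 'o' (dahabon → dahaban, nitezoh → nitezah, giddufog → giddufag) change the last vowel to 'a'.
The other patterns: stems whose last vowel is 'i' add -ori; stems whose last vowel is 'a' add the prefix ti-.
So wabton → wabtan.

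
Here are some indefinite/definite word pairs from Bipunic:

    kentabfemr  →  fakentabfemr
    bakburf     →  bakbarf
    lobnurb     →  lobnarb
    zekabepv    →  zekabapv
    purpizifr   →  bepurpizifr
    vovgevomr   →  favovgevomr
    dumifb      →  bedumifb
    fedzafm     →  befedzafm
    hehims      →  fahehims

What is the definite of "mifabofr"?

bemifabofr

kentabfemr and purpizifr both end in -r yet inflect differently (fakentabfemr, bepurpizifr), so the final letter is not what conditions the rule; the second-to-last letter is.
"mifabofr" has second-to-last letter 'f'. The stems whose second-to-last letter is 'f' (purpizifr → bepurpizifr, dumifb → bedumifb, fedzafm → befedzafm) add the prefix be-.
So mifabofr → bemifabofr.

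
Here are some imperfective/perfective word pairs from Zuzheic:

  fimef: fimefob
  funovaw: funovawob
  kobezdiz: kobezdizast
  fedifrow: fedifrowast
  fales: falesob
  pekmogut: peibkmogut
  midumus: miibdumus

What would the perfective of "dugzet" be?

dugzetob

fedifrow and funovaw both end in -w yet inflect differently (fedifrowast, funovawob), so the final letter is not what conditions the rule; the last vowel is.
"dugzet" has last vowel 'e'. The stems whose last vowel is 'e' (fimef → fimefob, fales → falesob) add -ob.
The other patterns: stems whose last vowel is 'i' or 'o' add -ast; stems whose last vowel is 'u' insert -ib- after the first vowel.
So dugzet → dugzetob.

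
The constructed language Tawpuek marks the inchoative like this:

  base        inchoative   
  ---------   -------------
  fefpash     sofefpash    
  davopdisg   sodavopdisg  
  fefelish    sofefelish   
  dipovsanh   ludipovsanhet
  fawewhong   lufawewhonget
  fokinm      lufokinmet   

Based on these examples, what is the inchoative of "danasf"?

sodanasf

fefpash and dipovsanh both end in -h yet inflect differently (sofefpash, ludipovsanhet), so the final letter is not what conditions the rule; the second-to-last letter is.
"danasf" has second-to-last letter 's'. The stems whose second-to-last letter is 's' (fefpash → sofefpash, davopdisg → sodavopdisg, fefelish → sofefelish) add the prefix so-.
The other pattern: stems whose second-to-last letter is 'n' add lu- … -et around the stem.
So danasf → sodanasf.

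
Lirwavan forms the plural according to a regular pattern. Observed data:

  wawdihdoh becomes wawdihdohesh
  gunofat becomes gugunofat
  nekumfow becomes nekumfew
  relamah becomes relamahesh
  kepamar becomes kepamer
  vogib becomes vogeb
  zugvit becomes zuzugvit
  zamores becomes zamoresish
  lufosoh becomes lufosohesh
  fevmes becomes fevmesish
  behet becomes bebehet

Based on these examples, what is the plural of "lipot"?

lilipot

relamah and gunofat both have last vowel 'a' yet inflect differently (relamahesh, gugunofat), so the last vowel is not what conditions the rule; the final letter is.
"lipot" ends in -t. The stems ending in -t (gunofat → gugunofat, zugvit → zuzugvit, behet → bebehet) repeat the first consonant+vowel as a prefix.
So lipot → lilipot.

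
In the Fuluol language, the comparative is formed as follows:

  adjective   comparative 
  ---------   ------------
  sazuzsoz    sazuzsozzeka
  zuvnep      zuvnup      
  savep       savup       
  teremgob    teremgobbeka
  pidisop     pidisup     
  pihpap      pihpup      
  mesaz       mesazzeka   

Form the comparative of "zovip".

"zovip" ends in -p. The stems ending in -p (zuvnep → zuvnup, savep → savup, pidisop → pidisup) change the last vowel to 'u'.
So zovip → zovup.

zovup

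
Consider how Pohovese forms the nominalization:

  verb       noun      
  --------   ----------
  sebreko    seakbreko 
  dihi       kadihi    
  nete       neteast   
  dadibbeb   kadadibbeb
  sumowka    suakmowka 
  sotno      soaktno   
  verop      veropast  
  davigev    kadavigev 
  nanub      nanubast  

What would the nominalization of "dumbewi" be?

dadibbeb and nanub both end in -b yet inflect differently (kadadibbeb, nanubast), so the final letter is not what conditions the rule; the first letter is.
"dumbewi" begins with d-. The stems beginning with d- (dihi → kadihi, dadibbeb → kadadibbeb, davigev → kadavigev) add the prefix ka-.
The other patterns: stems beginning with s- insert -ak- after the first vowel; stems beginning with n- or v- add -ast.
So dumbewi → kadumbewi.

kadumbewi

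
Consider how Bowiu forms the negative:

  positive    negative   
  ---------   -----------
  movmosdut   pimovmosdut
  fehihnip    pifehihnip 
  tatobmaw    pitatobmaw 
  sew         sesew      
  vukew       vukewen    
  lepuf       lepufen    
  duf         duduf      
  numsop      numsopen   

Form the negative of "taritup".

pitaritup

"taritup" has 3 vowels. The stems with 3 vowels (fehihnip → pifehihnip, tatobmaw → pitatobmaw, movmosdut → pimovmosdut) add the prefix pi-.
The other patterns: stems with 1 vowel repeat the first consonant+vowel as a prefix; stems with 2 vowels add -en.
So taritup → pitaritup.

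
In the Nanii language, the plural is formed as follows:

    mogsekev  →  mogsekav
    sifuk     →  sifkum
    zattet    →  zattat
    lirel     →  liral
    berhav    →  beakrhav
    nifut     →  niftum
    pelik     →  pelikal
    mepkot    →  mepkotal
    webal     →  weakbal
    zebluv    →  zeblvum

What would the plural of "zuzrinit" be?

zuzrinital

zebluv and berhav both end in -v yet inflect differently (zeblvum, beakrhav), so the final letter is not what conditions the rule; the last vowel is.
"zuzrinit" has last vowel 'i'. The one such stem in the data (pelik → pelikal) adds -al, so the same rule applies.
So zuzrinit → zuzrinital.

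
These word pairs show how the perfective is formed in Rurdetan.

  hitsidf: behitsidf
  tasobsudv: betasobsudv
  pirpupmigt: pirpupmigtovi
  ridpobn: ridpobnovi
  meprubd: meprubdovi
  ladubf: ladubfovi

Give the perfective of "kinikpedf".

bekinikpedf

hitsidf and ladubf both end in -f yet inflect differently (behitsidf, ladubfovi), so the final letter is not what conditions the rule; the second-to-last letter is.
"kinikpedf" has second-to-last letter 'd'. The stems whose second-to-last letter is 'd' (hitsidf → behitsidf, tasobsudv → betasobsudv) add the prefix be-.
The other pattern: stems whose second-to-last letter is 'b' or 'g' add -ovi.
So kinikpedf → bekinikpedf.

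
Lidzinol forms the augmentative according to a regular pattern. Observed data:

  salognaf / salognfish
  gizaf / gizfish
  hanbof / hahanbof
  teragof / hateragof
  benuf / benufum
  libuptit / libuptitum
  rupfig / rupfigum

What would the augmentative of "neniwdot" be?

salognaf and hanbof both end in -f yet inflect differently (salognfish, hahanbof), so the final letter is not what conditions the rule; the last vowel is.
"neniwdot" has last vowel 'o'. The stems whose last vowel is 'o' (hanbof → hahanbof, teragof → hateragof) add the prefix ha-.
So neniwdot → haneniwdot.

haneniwdot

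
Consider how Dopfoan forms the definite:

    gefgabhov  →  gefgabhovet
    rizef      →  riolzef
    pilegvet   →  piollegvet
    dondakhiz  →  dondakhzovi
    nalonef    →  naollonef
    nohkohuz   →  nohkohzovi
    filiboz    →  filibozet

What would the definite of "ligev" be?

liolgev

filiboz and nohkohuz both end in -z yet inflect differently (filibozet, nohkohzovi), so the final letter is not what conditions the rule; the last vowel is.
"ligev" has last vowel 'e'. The stems whose last vowel is 'e' (pilegvet → piollegvet, nalonef → naollonef, rizef → riolzef) insert -ol- after the first vowel.
The other patterns: stems whose last vowel is 'o' add -et; stems whose last vowel is 'i' or 'u' delete the last vowel and add -ovi.
So ligev → liolgev.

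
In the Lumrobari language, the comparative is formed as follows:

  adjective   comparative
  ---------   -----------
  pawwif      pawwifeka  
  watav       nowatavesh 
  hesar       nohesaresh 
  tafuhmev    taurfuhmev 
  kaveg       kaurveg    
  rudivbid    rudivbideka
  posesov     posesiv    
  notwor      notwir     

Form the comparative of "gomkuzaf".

posesov and watav both end in -v yet inflect differently (posesiv, nowatavesh), so the final letter is not what conditions the rule; the last vowel is.
"gomkuzaf" has last vowel 'a'. The stems whose last vowel is 'a' (watav → nowatavesh, hesar → nohesaresh) add no- … -esh around the stem.
So gomkuzaf → nogomkuzafesh.

nogomkuzafesh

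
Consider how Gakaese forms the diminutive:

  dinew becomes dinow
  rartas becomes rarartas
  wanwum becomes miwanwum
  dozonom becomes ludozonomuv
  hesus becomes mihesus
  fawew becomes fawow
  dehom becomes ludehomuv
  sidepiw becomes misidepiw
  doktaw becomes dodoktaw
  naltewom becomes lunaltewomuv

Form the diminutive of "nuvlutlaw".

nunuvlutlaw

doktaw and dinew both end in -w yet inflect differently (dodoktaw, dinow), so the final letter is not what conditions the rule; the last vowel is.
"nuvlutlaw" has last vowel 'a'. The stems whose last vowel is 'a' (rartas → rarartas, doktaw → dodoktaw) repeat the first consonant+vowel as a prefix.
The other patterns: stems whose last vowel is 'o' add lu- … -uv around the stem; stems whose last vowel is 'e' change the last vowel to 'o'; stems whose last vowel is 'i' or 'u' add the prefix mi-.
So nuvlutlaw → nunuvlutlaw.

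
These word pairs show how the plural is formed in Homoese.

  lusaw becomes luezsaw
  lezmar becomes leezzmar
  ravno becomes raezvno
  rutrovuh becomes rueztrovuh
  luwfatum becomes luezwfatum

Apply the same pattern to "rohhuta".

roezhhuta

Every pair shown (lusaw → luezsaw, lezmar → leezzmar, ravno → raezvno, …) follows the same rule: insert -ez- after the first vowel.
So rohhuta → roezhhuta.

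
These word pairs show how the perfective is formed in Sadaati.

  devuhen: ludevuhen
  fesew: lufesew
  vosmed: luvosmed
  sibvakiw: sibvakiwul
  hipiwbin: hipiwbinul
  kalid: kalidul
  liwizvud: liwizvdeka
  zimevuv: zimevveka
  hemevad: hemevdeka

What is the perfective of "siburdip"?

"siburdip" has last vowel 'i'. The stems whose last vowel is 'i' (sibvakiw → sibvakiwul, hipiwbin → hipiwbinul, kalid → kalidul) add -ul.
The other patterns: stems whose last vowel is 'e' add the prefix lu-; stems whose last vowel is 'a' or 'u' delete the last vowel and add -eka.
So siburdip → siburdipul.

siburdipul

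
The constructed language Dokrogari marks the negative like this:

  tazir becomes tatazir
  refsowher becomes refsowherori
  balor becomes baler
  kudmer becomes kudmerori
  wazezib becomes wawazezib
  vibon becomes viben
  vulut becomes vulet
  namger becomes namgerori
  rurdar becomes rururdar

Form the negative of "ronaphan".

roronaphan

rurdar and kudmer both end in -r yet inflect differently (rururdar, kudmerori), so the final letter is not what conditions the rule; the last vowel is.
"ronaphan" has last vowel 'a'. The one such stem in the data (rurdar → rururdar) repeats the first consonant+vowel as a prefix (as do wazezib, tazir), so the same rule applies.
The other patterns: stems whose last vowel is 'e' add -ori; stems whose last vowel is 'o' or 'u' change the last vowel to 'e'.
So ronaphan → roronaphan.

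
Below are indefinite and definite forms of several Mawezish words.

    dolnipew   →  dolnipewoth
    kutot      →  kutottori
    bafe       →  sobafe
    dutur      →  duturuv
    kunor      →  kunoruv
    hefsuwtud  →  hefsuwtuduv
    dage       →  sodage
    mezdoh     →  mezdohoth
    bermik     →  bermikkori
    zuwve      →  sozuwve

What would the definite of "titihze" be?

sotitihze

"titihze" ends in -e. The stems ending in -e (bafe → sobafe, dage → sodage, zuwve → sozuwve) add the prefix so-.
The other patterns: stems ending in -h or -w add -oth; stems ending in -d or -r add -uv; stems ending in -k or -t double the final consonant and add -ori.
So titihze → sotitihze.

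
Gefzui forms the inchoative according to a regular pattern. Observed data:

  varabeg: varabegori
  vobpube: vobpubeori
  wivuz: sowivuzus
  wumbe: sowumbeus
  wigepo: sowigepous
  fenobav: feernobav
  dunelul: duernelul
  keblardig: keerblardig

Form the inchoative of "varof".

varofori

vobpube and wumbe both end in -e yet inflect differently (vobpubeori, sowumbeus), so the final letter is not what conditions the rule; the first letter is.
"varof" begins with v-. The stems beginning with v- (varabeg → varabegori, vobpube → vobpubeori) add -ori.
So varof → varofori.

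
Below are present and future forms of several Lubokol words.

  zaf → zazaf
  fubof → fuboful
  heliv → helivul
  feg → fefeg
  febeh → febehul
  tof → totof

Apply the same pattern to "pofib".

fubof and zaf both end in -f yet inflect differently (fuboful, zazaf), so the final letter is not what conditions the rule; the number of vowels is.
"pofib" has 2 vowels. The stems with 2 vowels (fubof → fuboful, febeh → febehul, heliv → helivul) add -ul.
So pofib → pofibul.

pofibul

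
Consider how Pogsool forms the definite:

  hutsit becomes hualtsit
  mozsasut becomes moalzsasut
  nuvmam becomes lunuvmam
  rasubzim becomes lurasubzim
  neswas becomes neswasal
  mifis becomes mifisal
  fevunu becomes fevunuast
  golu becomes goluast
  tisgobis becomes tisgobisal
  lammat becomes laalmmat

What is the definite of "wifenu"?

wifenuast

golu and mozsasut both have last vowel 'u' yet inflect differently (goluast, moalzsasut), so the last vowel is not what conditions the rule; the final letter is.
"wifenu" ends in -u. The stems ending in -u (golu → goluast, fevunu → fevunuast) add -ast.
The other patterns: stems ending in -s add -al; stems ending in -t insert -al- after the first vowel; stems ending in -m add the prefix lu-.
So wifenu → wifenuast.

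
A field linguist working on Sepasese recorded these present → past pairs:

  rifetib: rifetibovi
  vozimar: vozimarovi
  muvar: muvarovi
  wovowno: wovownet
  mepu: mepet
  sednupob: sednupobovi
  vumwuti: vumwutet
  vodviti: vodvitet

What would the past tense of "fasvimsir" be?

rifetib and vumwuti both have last vowel 'i' yet inflect differently (rifetibovi, vumwutet), so the last vowel is not what conditions the rule; whether the stem ends in a vowel or a consonant is.
"fasvimsir" ends in a consonant. The stems ending in a consonant (vozimar → vozimarovi, sednupob → sednupobovi, rifetib → rifetibovi) add -ovi.
So fasvimsir → fasvimsirovi.

fasvimsirovi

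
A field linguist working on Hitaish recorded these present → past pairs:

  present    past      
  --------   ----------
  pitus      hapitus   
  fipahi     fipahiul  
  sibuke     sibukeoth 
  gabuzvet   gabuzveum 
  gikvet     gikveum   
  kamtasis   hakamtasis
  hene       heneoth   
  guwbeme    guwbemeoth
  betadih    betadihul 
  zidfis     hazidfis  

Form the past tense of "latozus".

halatozus

guwbeme and gabuzvet both have last vowel 'e' yet inflect differently (guwbemeoth, gabuzveum), so the last vowel is not what conditions the rule; the final letter is.
"latozus" ends in -s. The stems ending in -s (kamtasis → hakamtasis, pitus → hapitus, zidfis → hazidfis) add the prefix ha-.
The other patterns: stems ending in -e add -oth; stems ending in -t drop the final letter and add -um; stems ending in -h or -i add -ul.
So latozus → halatozus.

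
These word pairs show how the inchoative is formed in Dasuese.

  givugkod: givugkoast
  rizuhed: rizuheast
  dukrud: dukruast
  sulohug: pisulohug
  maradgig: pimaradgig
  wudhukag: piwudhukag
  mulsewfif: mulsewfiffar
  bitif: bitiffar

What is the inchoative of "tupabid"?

tupabiast

dukrud and sulohug both have last vowel 'u' yet inflect differently (dukruast, pisulohug), so the last vowel is not what conditions the rule; the final letter is.
"tupabid" ends in -d. The stems ending in -d (givugkod → givugkoast, rizuhed → rizuheast, dukrud → dukruast) drop the final letter and add -ast.
So tupabid → tupabiast.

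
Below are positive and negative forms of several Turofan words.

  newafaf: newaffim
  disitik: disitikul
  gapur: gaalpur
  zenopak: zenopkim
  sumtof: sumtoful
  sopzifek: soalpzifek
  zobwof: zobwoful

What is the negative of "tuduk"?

tualduk

zobwof and newafaf both end in -f yet inflect differently (zobwoful, newaffim), so the final letter is not what conditions the rule; the last vowel is.
"tuduk" has last vowel 'u'. The one such stem in the data (gapur → gaalpur) inserts -al- after the first vowel (as does sopzifek), so the same rule applies.
So tuduk → tualduk.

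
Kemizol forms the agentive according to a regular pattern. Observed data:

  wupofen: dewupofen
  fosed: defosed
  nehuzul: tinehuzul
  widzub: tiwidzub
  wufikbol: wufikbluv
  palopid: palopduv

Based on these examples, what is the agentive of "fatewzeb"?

"fatewzeb" has last vowel 'e'. The stems whose last vowel is 'e' (wupofen → dewupofen, fosed → defosed) add the prefix de-.
So fatewzeb → defatewzeb.

defatewzeb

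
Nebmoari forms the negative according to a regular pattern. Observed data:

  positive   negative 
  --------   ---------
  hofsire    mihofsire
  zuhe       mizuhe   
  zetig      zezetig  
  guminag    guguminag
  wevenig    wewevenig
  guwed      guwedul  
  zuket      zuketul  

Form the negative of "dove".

hofsire and guwed both have last vowel 'e' yet inflect differently (mihofsire, guwedul), so the last vowel is not what conditions the rule; the final letter is.
"dove" ends in -e. The stems ending in -e (hofsire → mihofsire, zuhe → mizuhe) add the prefix mi-.
The other patterns: stems ending in -g repeat the first consonant+vowel as a prefix; stems ending in -d or -t add -ul.
So dove → midove.

midove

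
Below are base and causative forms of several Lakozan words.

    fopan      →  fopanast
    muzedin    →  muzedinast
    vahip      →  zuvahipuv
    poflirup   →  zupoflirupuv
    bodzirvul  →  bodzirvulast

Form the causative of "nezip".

zunezipuv

vahip and muzedin both have last vowel 'i' yet inflect differently (zuvahipuv, muzedinast), so the last vowel is not what conditions the rule; the final letter is.
"nezip" ends in -p. The stems ending in -p (vahip → zuvahipuv, poflirup → zupoflirupuv) add zu- … -uv around the stem.
The other pattern: stems ending in -l or -n add -ast.
So nezip → zunezipuv.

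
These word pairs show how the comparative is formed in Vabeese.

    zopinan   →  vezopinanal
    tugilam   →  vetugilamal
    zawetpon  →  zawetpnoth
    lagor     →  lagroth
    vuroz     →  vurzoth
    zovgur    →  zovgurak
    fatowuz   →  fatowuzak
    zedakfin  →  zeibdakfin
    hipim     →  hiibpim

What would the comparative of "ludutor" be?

ludutroth

zopinan and zawetpon both end in -n yet inflect differently (vezopinanal, zawetpnoth), so the final letter is not what conditions the rule; the last vowel is.
"ludutor" has last vowel 'o'. The stems whose last vowel is 'o' (zawetpon → zawetpnoth, lagor → lagroth, vuroz → vurzoth) delete the last vowel and add -oth.
So ludutor → ludutroth.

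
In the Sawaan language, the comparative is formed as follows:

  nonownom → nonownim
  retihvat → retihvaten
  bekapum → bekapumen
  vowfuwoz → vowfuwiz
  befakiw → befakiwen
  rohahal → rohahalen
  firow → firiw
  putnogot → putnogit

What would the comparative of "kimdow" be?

kimdiw

"kimdow" has last vowel 'o'. The stems whose last vowel is 'o' (firow → firiw, vowfuwoz → vowfuwiz, putnogot → putnogit) change the last vowel to 'i'.
So kimdow → kimdiw.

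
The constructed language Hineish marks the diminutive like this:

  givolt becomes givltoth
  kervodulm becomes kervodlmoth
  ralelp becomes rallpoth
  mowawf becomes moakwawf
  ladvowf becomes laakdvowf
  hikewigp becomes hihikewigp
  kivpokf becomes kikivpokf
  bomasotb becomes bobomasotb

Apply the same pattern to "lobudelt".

lobudltoth

"lobudelt" has second-to-last letter 'l'. The stems whose second-to-last letter is 'l' (givolt → givltoth, kervodulm → kervodlmoth, ralelp → rallpoth) delete the last vowel and add -oth.
The other patterns: stems whose second-to-last letter is 'w' insert -ak- after the first vowel; stems whose second-to-last letter is 'g', 'k' or 't' repeat the first consonant+vowel as a prefix.
So lobudelt → lobudltoth.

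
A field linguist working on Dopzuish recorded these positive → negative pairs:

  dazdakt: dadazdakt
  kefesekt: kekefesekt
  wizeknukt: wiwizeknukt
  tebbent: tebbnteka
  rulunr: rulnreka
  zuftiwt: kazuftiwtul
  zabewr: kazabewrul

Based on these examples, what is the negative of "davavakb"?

dazdakt and tebbent both end in -t yet inflect differently (dadazdakt, tebbnteka), so the final letter is not what conditions the rule; the second-to-last letter is.
"davavakb" has second-to-last letter 'k'. The stems whose second-to-last letter is 'k' (dazdakt → dadazdakt, kefesekt → kekefesekt, wizeknukt → wiwizeknukt) repeat the first consonant+vowel as a prefix.
So davavakb → dadavavakb.

dadavavakb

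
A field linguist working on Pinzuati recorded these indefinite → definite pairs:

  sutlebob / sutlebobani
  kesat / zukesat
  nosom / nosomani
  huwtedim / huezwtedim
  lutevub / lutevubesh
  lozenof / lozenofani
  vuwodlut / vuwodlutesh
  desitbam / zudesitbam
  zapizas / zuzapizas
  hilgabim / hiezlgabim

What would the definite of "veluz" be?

"veluz" has last vowel 'u'. The stems whose last vowel is 'u' (lutevub → lutevubesh, vuwodlut → vuwodlutesh) add -esh.
The other patterns: stems whose last vowel is 'a' add the prefix zu-; stems whose last vowel is 'o' add -ani; stems whose last vowel is 'i' insert -ez- after the first vowel.
So veluz → veluzesh.

veluzesh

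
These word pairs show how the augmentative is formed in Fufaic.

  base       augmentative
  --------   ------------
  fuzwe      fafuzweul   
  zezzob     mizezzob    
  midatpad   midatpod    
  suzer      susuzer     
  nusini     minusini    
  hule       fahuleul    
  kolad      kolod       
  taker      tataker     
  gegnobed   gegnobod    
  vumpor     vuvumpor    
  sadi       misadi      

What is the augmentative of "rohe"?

suzer and hule both have last vowel 'e' yet inflect differently (susuzer, fahuleul), so the last vowel is not what conditions the rule; the final letter is.
"rohe" ends in -e. The stems ending in -e (hule → fahuleul, fuzwe → fafuzweul) add fa- … -ul around the stem.
The other patterns: stems ending in -r repeat the first consonant+vowel as a prefix; stems ending in -d change the last vowel to 'o'; stems ending in -b or -i add the prefix mi-.
So rohe → faroheul.

faroheul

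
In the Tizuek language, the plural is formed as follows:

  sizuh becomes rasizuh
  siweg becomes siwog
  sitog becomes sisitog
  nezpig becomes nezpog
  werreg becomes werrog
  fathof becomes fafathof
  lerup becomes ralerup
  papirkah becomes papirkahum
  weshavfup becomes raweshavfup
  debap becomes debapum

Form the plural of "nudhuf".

ranudhuf

nezpig and sitog both end in -g yet inflect differently (nezpog, sisitog), so the final letter is not what conditions the rule; the last vowel is.
"nudhuf" has last vowel 'u'. The stems whose last vowel is 'u' (weshavfup → raweshavfup, lerup → ralerup, sizuh → rasizuh) add the prefix ra-.
The other patterns: stems whose last vowel is 'a' add -um; stems whose last vowel is 'e' or 'i' change the last vowel to 'o'; stems whose last vowel is 'o' repeat the first consonant+vowel as a prefix.
So nudhuf → ranudhuf.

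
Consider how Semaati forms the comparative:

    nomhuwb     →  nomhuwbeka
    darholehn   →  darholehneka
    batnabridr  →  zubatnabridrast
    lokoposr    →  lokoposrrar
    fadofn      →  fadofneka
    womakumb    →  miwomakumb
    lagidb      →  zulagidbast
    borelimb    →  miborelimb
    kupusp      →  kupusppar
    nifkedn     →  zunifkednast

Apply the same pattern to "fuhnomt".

mifuhnomt

"fuhnomt" has second-to-last letter 'm'. The stems whose second-to-last letter is 'm' (womakumb → miwomakumb, borelimb → miborelimb) add the prefix mi-.
So fuhnomt → mifuhnomt.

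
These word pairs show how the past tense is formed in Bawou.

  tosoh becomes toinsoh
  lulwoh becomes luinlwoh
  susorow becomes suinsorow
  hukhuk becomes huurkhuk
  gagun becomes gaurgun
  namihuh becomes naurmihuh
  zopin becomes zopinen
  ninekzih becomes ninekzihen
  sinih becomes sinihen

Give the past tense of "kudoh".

tosoh and namihuh both end in -h yet inflect differently (toinsoh, naurmihuh), so the final letter is not what conditions the rule; the last vowel is.
"kudoh" has last vowel 'o'. The stems whose last vowel is 'o' (tosoh → toinsoh, lulwoh → luinlwoh, susorow → suinsorow) insert -in- after the first vowel.
The other patterns: stems whose last vowel is 'u' insert -ur- after the first vowel; stems whose last vowel is 'i' add -en.
So kudoh → kuindoh.

kuindoh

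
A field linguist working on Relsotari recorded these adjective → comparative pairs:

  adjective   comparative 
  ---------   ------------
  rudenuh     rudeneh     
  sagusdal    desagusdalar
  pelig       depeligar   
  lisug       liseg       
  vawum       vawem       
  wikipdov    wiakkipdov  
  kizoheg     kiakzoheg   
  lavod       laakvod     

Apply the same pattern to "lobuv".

lisug and kizoheg both end in -g yet inflect differently (liseg, kiakzoheg), so the final letter is not what conditions the rule; the last vowel is.
"lobuv" has last vowel 'u'. The stems whose last vowel is 'u' (rudenuh → rudeneh, vawum → vawem, lisug → liseg) change the last vowel to 'e'.
The other patterns: stems whose last vowel is 'e' or 'o' insert -ak- after the first vowel; stems whose last vowel is 'a' or 'i' add de- … -ar around the stem.
So lobuv → lobev.

lobev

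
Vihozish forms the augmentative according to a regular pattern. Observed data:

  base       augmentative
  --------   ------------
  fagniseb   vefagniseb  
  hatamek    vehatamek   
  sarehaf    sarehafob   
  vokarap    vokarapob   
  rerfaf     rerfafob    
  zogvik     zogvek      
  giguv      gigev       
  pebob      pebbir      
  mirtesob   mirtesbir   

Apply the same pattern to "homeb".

hatamek and zogvik both end in -k yet inflect differently (vehatamek, zogvek), so the final letter is not what conditions the rule; the last vowel is.
"homeb" has last vowel 'e'. The stems whose last vowel is 'e' (fagniseb → vefagniseb, hatamek → vehatamek) add the prefix ve-.
So homeb → vehomeb.

vehomeb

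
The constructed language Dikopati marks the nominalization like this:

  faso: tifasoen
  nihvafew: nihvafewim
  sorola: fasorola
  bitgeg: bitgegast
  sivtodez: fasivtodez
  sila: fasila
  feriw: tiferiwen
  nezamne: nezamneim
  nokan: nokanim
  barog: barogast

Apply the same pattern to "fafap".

"fafap" begins with f-. The stems beginning with f- (feriw → tiferiwen, faso → tifasoen) add ti- … -en around the stem.
The other patterns: stems beginning with b- add -ast; stems beginning with n- add -im; stems beginning with s- add the prefix fa-.
So fafap → tifafapen.

tifafapen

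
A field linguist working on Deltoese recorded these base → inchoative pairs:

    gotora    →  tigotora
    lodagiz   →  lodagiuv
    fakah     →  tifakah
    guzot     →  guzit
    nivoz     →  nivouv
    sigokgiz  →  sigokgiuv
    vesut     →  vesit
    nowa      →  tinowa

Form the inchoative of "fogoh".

tifogoh

nivoz and guzot both have last vowel 'o' yet inflect differently (nivouv, guzit), so the last vowel is not what conditions the rule; the final letter is.
"fogoh" ends in -h. The one such stem in the data (fakah → tifakah) adds the prefix ti-, so the same rule applies.
So fogoh → tifogoh.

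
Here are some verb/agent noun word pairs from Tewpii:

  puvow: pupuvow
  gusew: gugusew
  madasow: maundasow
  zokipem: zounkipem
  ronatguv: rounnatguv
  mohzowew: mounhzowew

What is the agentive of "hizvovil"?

hiunzvovil

"hizvovil" has 3 vowels. The stems with 3 vowels (madasow → maundasow, zokipem → zounkipem, ronatguv → rounnatguv) insert -un- after the first vowel.
The other pattern: stems with 2 vowels repeat the first consonant+vowel as a prefix.
So hizvovil → hiunzvovil.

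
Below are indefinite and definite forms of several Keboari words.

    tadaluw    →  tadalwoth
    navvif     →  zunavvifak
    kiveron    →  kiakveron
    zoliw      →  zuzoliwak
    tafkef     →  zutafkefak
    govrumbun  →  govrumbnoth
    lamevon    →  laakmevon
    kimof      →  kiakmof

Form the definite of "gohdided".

zugohdidedak

kimof and navvif both end in -f yet inflect differently (kiakmof, zunavvifak), so the final letter is not what conditions the rule; the last vowel is.
"gohdided" has last vowel 'e'. The one such stem in the data (tafkef → zutafkefak) adds zu- … -ak around the stem, so the same rule applies.
So gohdided → zugohdidedak.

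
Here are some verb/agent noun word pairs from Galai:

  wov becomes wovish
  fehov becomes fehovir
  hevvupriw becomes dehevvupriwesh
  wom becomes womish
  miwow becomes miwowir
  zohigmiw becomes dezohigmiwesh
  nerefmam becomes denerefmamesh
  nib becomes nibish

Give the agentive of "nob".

nobish

"nob" has 1 vowel. The stems with 1 vowel (wom → womish, wov → wovish, nib → nibish) add -ish.
The other patterns: stems with 2 vowels add -ir; stems with 3 vowels add de- … -esh around the stem.
So nob → nobish.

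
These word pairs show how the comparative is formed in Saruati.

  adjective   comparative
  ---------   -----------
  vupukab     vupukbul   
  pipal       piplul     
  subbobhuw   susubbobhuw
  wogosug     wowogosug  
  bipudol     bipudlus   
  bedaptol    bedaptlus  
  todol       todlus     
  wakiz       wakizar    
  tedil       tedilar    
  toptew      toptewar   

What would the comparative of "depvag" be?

depvgul

pipal and bipudol both end in -l yet inflect differently (piplul, bipudlus), so the final letter is not what conditions the rule; the last vowel is.
"depvag" has last vowel 'a'. The stems whose last vowel is 'a' (vupukab → vupukbul, pipal → piplul) delete the last vowel and add -ul.
So depvag → depvgul.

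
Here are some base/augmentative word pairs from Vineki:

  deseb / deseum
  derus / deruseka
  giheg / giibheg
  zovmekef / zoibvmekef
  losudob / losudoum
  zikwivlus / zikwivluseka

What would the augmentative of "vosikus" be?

giheg and deseb both have last vowel 'e' yet inflect differently (giibheg, deseum), so the last vowel is not what conditions the rule; the final letter is.
"vosikus" ends in -s. The stems ending in -s (zikwivlus → zikwivluseka, derus → deruseka) add -eka.
The other patterns: stems ending in -f or -g insert -ib- after the first vowel; stems ending in -b drop the final letter and add -um.
So vosikus → vosikuseka.

vosikuseka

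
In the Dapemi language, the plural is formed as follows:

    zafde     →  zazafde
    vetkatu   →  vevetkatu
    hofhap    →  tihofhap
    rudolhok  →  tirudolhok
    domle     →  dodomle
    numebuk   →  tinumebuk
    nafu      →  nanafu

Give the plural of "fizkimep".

numebuk and nafu both have last vowel 'u' yet inflect differently (tinumebuk, nanafu), so the last vowel is not what conditions the rule; whether the stem ends in a vowel or a consonant is.
"fizkimep" ends in a consonant. The stems ending in a consonant (rudolhok → tirudolhok, numebuk → tinumebuk, hofhap → tihofhap) add the prefix ti-.
The other pattern: stems ending in a vowel repeat the first consonant+vowel as a prefix.
So fizkimep → tifizkimep.

tifizkimep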